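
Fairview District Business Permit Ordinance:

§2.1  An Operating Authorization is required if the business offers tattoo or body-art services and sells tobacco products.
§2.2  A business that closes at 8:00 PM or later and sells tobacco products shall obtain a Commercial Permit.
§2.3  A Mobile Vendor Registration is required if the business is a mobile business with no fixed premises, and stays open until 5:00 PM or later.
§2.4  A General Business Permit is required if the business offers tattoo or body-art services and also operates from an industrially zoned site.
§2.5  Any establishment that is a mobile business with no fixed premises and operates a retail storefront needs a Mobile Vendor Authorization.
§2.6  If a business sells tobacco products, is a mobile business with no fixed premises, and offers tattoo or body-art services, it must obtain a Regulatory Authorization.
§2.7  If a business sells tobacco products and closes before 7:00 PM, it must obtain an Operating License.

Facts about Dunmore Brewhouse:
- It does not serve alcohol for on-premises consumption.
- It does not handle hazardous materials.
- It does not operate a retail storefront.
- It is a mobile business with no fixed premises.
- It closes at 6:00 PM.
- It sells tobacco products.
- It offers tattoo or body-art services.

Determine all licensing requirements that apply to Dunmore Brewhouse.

§2.1 offers tattoo or body-art services; sells tobacco products → Operating Authorization required.
§2.2 closes 6:00 PM, at/before 8:00 PM; sells tobacco products → Commercial Permit not required.
§2.3 is a mobile business with no fixed premises; closes 6:00 PM, after 5:00 PM → Mobile Vendor Registration required.
§2.4 offers tattoo or body-art services; is a mobile business with no fixed premises (not: operates from an industrially zoned site) → General Business Permit not required.
§2.5 is a mobile business with no fixed premises; does not operate a retail storefront → Mobile Vendor Authorization not required.
§2.6 sells tobacco products; is a mobile business with no fixed premises; offers tattoo or body-art services → Regulatory Authorization required.
§2.7 sells tobacco products; closes 6:00 PM, at/before 7:00 PM → Operating License required.

Mobile Vendor Registration, Operating Authorization, Operating License, Regulatory Authorization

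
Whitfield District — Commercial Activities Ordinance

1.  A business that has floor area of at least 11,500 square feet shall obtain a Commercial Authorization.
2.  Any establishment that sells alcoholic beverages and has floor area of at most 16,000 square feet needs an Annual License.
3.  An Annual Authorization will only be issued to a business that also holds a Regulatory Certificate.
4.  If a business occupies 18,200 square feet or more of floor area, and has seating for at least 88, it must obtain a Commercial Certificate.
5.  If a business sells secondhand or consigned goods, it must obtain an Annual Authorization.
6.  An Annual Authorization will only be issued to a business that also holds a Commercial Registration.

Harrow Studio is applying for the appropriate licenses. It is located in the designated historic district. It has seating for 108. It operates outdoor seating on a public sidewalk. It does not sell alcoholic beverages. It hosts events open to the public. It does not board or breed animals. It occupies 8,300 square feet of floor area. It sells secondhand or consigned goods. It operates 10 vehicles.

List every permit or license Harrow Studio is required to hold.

Annual Authorization, Commercial Registration, Regulatory Certificate

1. floor area 8,300 square feet < 11,500 square feet → Commercial Authorization not required.
2. does not sell alcoholic beverages; floor area 8,300 square feet ≤ 16,000 square feet → Annual License not required.
3. Annual Authorization is required → Regulatory Certificate also required.
4. floor area 8,300 square feet < 18,200 square feet; seating 108 ≥ 88 → Commercial Certificate not required.
5. sells secondhand or consigned goods → Annual Authorization required.
6. Annual Authorization is required → Commercial Registration also required.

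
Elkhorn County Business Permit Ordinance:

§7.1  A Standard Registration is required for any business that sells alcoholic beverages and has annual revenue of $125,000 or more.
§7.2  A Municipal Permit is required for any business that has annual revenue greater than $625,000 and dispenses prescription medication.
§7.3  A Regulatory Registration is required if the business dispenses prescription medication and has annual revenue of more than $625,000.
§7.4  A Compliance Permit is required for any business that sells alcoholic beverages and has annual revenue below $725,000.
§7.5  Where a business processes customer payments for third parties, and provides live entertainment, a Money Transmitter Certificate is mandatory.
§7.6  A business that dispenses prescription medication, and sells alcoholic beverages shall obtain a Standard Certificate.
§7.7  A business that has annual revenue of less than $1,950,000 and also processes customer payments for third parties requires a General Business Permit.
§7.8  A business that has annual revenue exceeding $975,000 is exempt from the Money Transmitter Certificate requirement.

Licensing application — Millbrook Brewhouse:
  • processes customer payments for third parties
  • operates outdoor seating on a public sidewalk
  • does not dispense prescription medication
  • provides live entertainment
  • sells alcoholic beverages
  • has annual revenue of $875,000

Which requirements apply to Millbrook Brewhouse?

General Business Permit, Money Transmitter Certificate, Standard Registration

§7.1 sells alcoholic beverages; revenue $875,000 ≥ $125,000 → Standard Registration required.
§7.2 revenue $875,000 > $625,000; does not dispense prescription medication → Municipal Permit not required.
§7.3 does not dispense prescription medication; revenue $875,000 > $625,000 → Regulatory Registration not required.
§7.4 sells alcoholic beverages; revenue $875,000 ≥ $725,000 → Compliance Permit not required.
§7.5 processes customer payments for third parties; provides live entertainment → Money Transmitter Certificate required.
§7.6 does not dispense prescription medication; sells alcoholic beverages → Standard Certificate not required.
§7.7 revenue $875,000 < $1,950,000; processes customer payments for third parties → General Business Permit required.
§7.8 revenue $875,000 ≤ $975,000 → Money Transmitter Certificate exemption does not apply.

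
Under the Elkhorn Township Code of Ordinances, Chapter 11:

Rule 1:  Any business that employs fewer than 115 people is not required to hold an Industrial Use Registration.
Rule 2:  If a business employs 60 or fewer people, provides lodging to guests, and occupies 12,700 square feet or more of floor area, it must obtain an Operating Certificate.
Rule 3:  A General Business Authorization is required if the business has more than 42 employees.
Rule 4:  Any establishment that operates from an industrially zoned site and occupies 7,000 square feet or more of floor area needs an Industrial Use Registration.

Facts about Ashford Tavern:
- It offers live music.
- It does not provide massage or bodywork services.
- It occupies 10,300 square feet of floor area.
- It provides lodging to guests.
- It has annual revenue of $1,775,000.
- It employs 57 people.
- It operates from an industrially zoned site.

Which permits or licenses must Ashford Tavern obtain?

Rule 1: employees 57 < 115 → exempt from Industrial Use Registration.
Rule 2: employees 57 ≤ 60; provides lodging to guests; floor area 10,300 square feet < 12,700 square feet → Operating Certificate not required.
Rule 3: employees 57 > 42 → General Business Authorization required.
Rule 4: operates from an industrially zoned site; floor area 10,300 square feet ≥ 7,000 square feet → Industrial Use Registration required.

General Business Authorization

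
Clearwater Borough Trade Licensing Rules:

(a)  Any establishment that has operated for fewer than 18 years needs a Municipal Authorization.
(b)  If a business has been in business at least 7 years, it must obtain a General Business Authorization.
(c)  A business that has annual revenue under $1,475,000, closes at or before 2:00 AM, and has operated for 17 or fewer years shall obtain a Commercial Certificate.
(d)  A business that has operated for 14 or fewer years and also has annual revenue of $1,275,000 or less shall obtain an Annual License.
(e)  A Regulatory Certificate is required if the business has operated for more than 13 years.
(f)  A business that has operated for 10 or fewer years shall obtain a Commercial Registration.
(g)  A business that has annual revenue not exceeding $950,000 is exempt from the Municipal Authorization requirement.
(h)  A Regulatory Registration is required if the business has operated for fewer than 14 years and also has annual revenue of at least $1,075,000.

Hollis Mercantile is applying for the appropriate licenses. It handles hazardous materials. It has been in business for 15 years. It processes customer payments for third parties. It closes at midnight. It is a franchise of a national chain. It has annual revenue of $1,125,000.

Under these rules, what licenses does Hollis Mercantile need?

Commercial Certificate, General Business Authorization, Municipal Authorization, Regulatory Certificate

(a) years in business 15 < 18 → Municipal Authorization required.
(b) years in business 15 ≥ 7 → General Business Authorization required.
(c) revenue $1,125,000 < $1,475,000; closes midnight, at/before 2:00 AM; years in business 15 ≤ 17 → Commercial Certificate required.
(d) years in business 15 > 14; revenue $1,125,000 ≤ $1,275,000 → Annual License not required.
(e) years in business 15 > 13 → Regulatory Certificate required.
(f) years in business 15 > 10 → Commercial Registration not required.
(g) revenue $1,125,000 > $950,000 → Municipal Authorization exemption does not apply.
(h) years in business 15 ≥ 14; revenue $1,125,000 ≥ $1,075,000 → Regulatory Registration not required.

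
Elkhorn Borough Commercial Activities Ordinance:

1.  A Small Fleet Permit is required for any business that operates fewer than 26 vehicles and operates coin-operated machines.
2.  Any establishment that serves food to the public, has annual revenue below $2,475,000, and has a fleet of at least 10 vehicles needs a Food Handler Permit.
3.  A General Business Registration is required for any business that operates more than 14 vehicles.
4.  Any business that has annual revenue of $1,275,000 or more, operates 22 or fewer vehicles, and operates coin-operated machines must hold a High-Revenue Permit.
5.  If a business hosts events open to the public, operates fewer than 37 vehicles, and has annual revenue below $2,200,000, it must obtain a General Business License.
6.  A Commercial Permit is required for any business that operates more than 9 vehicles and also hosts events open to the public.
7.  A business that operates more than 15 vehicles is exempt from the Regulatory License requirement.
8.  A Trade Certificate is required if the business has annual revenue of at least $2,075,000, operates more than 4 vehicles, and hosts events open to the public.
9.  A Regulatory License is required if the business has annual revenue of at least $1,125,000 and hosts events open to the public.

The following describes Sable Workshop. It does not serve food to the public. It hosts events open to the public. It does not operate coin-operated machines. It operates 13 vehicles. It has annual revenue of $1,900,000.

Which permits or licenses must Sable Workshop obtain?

Commercial Permit, General Business License, Regulatory License

1. vehicles 13 < 26; does not operate coin-operated machines → Small Fleet Permit not required.
2. does not serve food to the public; revenue $1,900,000 < $2,475,000; vehicles 13 ≥ 10 → Food Handler Permit not required.
3. vehicles 13 ≤ 14 → General Business Registration not required.
4. revenue $1,900,000 ≥ $1,275,000; vehicles 13 ≤ 22; does not operate coin-operated machines → High-Revenue Permit not required.
5. hosts events open to the public; vehicles 13 < 37; revenue $1,900,000 < $2,200,000 → General Business License required.
6. vehicles 13 > 9; hosts events open to the public → Commercial Permit required.
7. vehicles 13 ≤ 15 → Regulatory License exemption does not apply.
8. revenue $1,900,000 < $2,075,000; vehicles 13 > 4; hosts events open to the public → Trade Certificate not required.
9. revenue $1,900,000 ≥ $1,125,000; hosts events open to the public → Regulatory License required.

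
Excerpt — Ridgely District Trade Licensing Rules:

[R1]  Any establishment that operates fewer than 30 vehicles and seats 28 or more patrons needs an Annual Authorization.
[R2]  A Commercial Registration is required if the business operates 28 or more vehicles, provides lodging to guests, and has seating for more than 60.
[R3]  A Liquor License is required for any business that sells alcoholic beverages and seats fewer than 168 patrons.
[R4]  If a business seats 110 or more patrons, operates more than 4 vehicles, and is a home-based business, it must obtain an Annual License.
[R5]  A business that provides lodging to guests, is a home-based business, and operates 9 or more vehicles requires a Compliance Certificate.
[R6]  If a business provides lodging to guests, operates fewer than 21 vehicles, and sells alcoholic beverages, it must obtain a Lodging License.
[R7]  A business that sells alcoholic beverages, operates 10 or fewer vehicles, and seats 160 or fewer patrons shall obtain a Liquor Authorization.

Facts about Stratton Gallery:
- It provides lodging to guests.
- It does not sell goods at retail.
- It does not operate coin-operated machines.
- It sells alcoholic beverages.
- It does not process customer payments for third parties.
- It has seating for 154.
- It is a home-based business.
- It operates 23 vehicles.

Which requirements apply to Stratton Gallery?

Annual Authorization, Annual License, Compliance Certificate, Liquor License

[R1] vehicles 23 < 30; seating 154 ≥ 28 → Annual Authorization required.
[R2] vehicles 23 < 28; provides lodging to guests; seating 154 > 60 → Commercial Registration not required.
[R3] sells alcoholic beverages; seating 154 < 168 → Liquor License required.
[R4] seating 154 ≥ 110; vehicles 23 > 4; is a home-based business → Annual License required.
[R5] provides lodging to guests; is a home-based business; vehicles 23 ≥ 9 → Compliance Certificate required.
[R6] provides lodging to guests; vehicles 23 ≥ 21; sells alcoholic beverages → Lodging License not required.
[R7] sells alcoholic beverages; vehicles 23 > 10; seating 154 ≤ 160 → Liquor Authorization not required.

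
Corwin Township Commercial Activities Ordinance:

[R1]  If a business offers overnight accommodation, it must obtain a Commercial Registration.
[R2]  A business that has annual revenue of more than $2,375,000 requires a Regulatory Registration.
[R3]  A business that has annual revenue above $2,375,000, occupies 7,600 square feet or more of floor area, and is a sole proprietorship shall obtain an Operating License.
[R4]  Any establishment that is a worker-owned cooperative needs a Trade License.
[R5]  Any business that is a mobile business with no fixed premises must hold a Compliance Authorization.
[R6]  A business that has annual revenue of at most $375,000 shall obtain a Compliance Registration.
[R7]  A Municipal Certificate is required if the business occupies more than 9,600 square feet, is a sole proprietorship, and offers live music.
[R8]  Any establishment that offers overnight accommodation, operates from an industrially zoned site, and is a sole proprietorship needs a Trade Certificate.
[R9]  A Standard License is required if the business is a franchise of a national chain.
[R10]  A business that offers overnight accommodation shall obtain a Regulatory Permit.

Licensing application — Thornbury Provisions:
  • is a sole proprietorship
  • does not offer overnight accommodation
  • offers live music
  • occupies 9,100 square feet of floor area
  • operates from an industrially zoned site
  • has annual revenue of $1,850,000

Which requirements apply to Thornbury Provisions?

[R1] does not offer overnight accommodation → Commercial Registration not required.
[R2] revenue $1,850,000 ≤ $2,375,000 → Regulatory Registration not required.
[R3] revenue $1,850,000 ≤ $2,375,000; floor area 9,100 square feet ≥ 7,600 square feet; is a sole proprietorship → Operating License not required.
[R4] is a sole proprietorship (not: is a worker-owned cooperative) → Trade License not required.
[R5] operates from an industrially zoned site (not: is a mobile business with no fixed premises) → Compliance Authorization not required.
[R6] revenue $1,850,000 > $375,000 → Compliance Registration not required.
[R7] floor area 9,100 square feet ≤ 9,600 square feet; is a sole proprietorship; offers live music → Municipal Certificate not required.
[R8] does not offer overnight accommodation; operates from an industrially zoned site; is a sole proprietorship → Trade Certificate not required.
[R9] is a sole proprietorship (not: is a franchise of a national chain) → Standard License not required.
[R10] does not offer overnight accommodation → Regulatory Permit not required.

None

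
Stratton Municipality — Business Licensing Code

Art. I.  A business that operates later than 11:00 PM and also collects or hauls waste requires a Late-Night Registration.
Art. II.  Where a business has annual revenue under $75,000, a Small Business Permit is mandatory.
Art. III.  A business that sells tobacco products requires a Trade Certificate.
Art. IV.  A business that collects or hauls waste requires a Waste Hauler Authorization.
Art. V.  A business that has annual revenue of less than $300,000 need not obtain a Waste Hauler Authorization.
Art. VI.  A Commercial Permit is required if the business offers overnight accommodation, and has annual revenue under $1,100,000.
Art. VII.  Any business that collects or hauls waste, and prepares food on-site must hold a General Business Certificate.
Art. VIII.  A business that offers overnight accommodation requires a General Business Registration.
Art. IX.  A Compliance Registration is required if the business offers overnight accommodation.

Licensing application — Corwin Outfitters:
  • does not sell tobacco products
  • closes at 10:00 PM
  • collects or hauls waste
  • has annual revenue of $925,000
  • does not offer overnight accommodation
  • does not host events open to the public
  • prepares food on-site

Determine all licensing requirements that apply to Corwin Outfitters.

General Business Certificate, Waste Hauler Authorization

Art. I. closes 10:00 PM, at/before 11:00 PM; collects or hauls waste → Late-Night Registration not required.
Art. II. revenue $925,000 ≥ $75,000 → Small Business Permit not required.
Art. III. does not sell tobacco products → Trade Certificate not required.
Art. IV. collects or hauls waste → Waste Hauler Authorization required.
Art. V. revenue $925,000 ≥ $300,000 → Waste Hauler Authorization exemption does not apply.
Art. VI. does not offer overnight accommodation; revenue $925,000 < $1,100,000 → Commercial Permit not required.
Art. VII. collects or hauls waste; prepares food on-site → General Business Certificate required.
Art. VIII. does not offer overnight accommodation → General Business Registration not required.
Art. IX. does not offer overnight accommodation → Compliance Registration not required.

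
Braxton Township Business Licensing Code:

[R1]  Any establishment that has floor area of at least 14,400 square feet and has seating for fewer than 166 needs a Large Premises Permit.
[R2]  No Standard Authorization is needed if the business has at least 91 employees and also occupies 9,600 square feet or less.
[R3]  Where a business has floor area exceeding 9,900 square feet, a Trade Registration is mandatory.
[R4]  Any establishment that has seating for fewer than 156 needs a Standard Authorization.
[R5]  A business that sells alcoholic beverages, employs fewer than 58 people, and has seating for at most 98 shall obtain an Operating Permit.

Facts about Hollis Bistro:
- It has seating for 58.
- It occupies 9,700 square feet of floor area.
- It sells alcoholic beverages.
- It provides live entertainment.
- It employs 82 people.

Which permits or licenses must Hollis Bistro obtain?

[R1] floor area 9,700 square feet < 14,400 square feet; seating 58 < 166 → Large Premises Permit not required.
[R2] employees 82 < 91; floor area 9,700 square feet > 9,600 square feet → Standard Authorization exemption does not apply.
[R3] floor area 9,700 square feet ≤ 9,900 square feet → Trade Registration not required.
[R4] seating 58 < 156 → Standard Authorization required.
[R5] sells alcoholic beverages; employees 82 ≥ 58; seating 58 ≤ 98 → Operating Permit not required.

Standard Authorization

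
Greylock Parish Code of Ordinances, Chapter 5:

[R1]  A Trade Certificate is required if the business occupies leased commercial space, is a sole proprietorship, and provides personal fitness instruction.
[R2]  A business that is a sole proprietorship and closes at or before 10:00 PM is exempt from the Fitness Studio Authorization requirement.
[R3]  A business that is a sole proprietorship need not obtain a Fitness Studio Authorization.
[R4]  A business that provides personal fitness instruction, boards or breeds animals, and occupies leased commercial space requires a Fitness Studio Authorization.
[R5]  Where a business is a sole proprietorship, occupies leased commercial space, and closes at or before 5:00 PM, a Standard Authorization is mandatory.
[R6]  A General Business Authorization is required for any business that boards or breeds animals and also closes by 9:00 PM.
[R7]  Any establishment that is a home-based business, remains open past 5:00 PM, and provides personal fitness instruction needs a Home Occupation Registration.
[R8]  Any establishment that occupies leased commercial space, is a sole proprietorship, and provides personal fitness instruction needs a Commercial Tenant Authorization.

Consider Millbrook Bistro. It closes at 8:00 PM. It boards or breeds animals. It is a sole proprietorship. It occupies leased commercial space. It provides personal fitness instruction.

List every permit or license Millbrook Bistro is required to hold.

Commercial Tenant Authorization, General Business Authorization, Trade Certificate

[R1] occupies leased commercial space; is a sole proprietorship; provides personal fitness instruction → Trade Certificate required.
[R2] is a sole proprietorship; closes 8:00 PM, at/before 10:00 PM → exempt from Fitness Studio Authorization.
[R3] is a sole proprietorship → exempt from Fitness Studio Authorization.
[R4] provides personal fitness instruction; boards or breeds animals; occupies leased commercial space → Fitness Studio Authorization required.
[R5] is a sole proprietorship; occupies leased commercial space; closes 8:00 PM, after 5:00 PM → Standard Authorization not required.
[R6] boards or breeds animals; closes 8:00 PM, at/before 9:00 PM → General Business Authorization required.
[R7] occupies leased commercial space (not: is a home-based business); closes 8:00 PM, after 5:00 PM; provides personal fitness instruction → Home Occupation Registration not required.
[R8] occupies leased commercial space; is a sole proprietorship; provides personal fitness instruction → Commercial Tenant Authorization required.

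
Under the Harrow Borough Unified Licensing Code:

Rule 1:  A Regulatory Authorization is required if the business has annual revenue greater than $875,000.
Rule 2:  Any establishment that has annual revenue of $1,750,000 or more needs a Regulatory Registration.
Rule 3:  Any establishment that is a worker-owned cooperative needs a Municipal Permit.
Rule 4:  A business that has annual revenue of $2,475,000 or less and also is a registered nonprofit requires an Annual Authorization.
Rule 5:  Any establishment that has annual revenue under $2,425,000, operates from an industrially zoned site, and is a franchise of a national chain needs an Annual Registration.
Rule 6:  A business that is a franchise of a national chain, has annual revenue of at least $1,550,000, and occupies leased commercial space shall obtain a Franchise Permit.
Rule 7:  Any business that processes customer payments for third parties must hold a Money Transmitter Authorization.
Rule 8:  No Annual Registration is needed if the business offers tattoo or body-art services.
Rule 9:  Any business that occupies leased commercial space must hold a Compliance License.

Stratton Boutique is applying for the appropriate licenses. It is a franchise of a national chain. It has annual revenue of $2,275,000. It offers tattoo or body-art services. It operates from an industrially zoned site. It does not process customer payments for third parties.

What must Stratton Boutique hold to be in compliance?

Rule 1: revenue $2,275,000 > $875,000 → Regulatory Authorization required.
Rule 2: revenue $2,275,000 ≥ $1,750,000 → Regulatory Registration required.
Rule 3: is a franchise of a national chain (not: is a worker-owned cooperative) → Municipal Permit not required.
Rule 4: revenue $2,275,000 ≤ $2,475,000; is a franchise of a national chain (not: is a registered nonprofit) → Annual Authorization not required.
Rule 5: revenue $2,275,000 < $2,425,000; operates from an industrially zoned site; is a franchise of a national chain → Annual Registration required.
Rule 6: is a franchise of a national chain; revenue $2,275,000 ≥ $1,550,000; operates from an industrially zoned site (not: occupies leased commercial space) → Franchise Permit not required.
Rule 7: does not process customer payments for third parties → Money Transmitter Authorization not required.
Rule 8: offers tattoo or body-art services → exempt from Annual Registration.
Rule 9: operates from an industrially zoned site (not: occupies leased commercial space) → Compliance License not required.

Regulatory Authorization, Regulatory Registration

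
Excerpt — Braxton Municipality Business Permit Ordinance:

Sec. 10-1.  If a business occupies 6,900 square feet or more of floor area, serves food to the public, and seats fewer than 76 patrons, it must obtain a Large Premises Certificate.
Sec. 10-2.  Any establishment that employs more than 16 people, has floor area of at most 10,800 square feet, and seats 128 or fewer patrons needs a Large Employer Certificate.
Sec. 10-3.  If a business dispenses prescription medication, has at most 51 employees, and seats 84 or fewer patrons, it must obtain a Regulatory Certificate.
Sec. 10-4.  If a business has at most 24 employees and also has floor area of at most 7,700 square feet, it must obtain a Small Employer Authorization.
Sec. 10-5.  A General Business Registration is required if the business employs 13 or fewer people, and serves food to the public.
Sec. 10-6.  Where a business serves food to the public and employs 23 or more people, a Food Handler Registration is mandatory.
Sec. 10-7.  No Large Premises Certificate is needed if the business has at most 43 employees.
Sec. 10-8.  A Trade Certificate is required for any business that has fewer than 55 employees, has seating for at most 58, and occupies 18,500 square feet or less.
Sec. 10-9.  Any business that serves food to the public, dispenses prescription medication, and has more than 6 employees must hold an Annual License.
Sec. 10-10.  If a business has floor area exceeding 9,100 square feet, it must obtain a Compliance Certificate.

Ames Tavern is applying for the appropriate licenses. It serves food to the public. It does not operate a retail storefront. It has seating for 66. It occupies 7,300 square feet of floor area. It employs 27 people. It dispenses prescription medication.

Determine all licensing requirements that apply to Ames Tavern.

Sec. 10-1. floor area 7,300 square feet ≥ 6,900 square feet; serves food to the public; seating 66 < 76 → Large Premises Certificate required.
Sec. 10-2. employees 27 > 16; floor area 7,300 square feet ≤ 10,800 square feet; seating 66 ≤ 128 → Large Employer Certificate required.
Sec. 10-3. dispenses prescription medication; employees 27 ≤ 51; seating 66 ≤ 84 → Regulatory Certificate required.
Sec. 10-4. employees 27 > 24; floor area 7,300 square feet ≤ 7,700 square feet → Small Employer Authorization not required.
Sec. 10-5. employees 27 > 13; serves food to the public → General Business Registration not required.
Sec. 10-6. serves food to the public; employees 27 ≥ 23 → Food Handler Registration required.
Sec. 10-7. employees 27 ≤ 43 → exempt from Large Premises Certificate.
Sec. 10-8. employees 27 < 55; seating 66 > 58; floor area 7,300 square feet ≤ 18,500 square feet → Trade Certificate not required.
Sec. 10-9. serves food to the public; dispenses prescription medication; employees 27 > 6 → Annual License required.
Sec. 10-10. floor area 7,300 square feet ≤ 9,100 square feet → Compliance Certificate not required.

Annual License, Food Handler Registration, Large Employer Certificate, Regulatory Certificate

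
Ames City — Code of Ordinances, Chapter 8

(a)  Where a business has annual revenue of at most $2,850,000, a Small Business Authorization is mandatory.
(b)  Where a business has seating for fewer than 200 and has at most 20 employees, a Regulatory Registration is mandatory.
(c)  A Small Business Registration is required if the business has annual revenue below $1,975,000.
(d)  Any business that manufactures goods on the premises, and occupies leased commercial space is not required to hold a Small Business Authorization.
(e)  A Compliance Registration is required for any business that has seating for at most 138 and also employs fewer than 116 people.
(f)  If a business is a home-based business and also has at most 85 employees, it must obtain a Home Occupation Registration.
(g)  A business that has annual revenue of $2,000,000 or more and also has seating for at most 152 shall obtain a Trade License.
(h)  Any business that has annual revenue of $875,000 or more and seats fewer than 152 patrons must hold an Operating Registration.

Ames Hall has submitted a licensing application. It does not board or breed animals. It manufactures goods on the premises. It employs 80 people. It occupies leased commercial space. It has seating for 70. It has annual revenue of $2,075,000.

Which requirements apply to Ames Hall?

Compliance Registration, Operating Registration, Trade License

(a) revenue $2,075,000 ≤ $2,850,000 → Small Business Authorization required.
(b) seating 70 < 200; employees 80 > 20 → Regulatory Registration not required.
(c) revenue $2,075,000 ≥ $1,975,000 → Small Business Registration not required.
(d) manufactures goods on the premises; occupies leased commercial space → exempt from Small Business Authorization.
(e) seating 70 ≤ 138; employees 80 < 116 → Compliance Registration required.
(f) occupies leased commercial space (not: is a home-based business); employees 80 ≤ 85 → Home Occupation Registration not required.
(g) revenue $2,075,000 ≥ $2,000,000; seating 70 ≤ 152 → Trade License required.
(h) revenue $2,075,000 ≥ $875,000; seating 70 < 152 → Operating Registration required.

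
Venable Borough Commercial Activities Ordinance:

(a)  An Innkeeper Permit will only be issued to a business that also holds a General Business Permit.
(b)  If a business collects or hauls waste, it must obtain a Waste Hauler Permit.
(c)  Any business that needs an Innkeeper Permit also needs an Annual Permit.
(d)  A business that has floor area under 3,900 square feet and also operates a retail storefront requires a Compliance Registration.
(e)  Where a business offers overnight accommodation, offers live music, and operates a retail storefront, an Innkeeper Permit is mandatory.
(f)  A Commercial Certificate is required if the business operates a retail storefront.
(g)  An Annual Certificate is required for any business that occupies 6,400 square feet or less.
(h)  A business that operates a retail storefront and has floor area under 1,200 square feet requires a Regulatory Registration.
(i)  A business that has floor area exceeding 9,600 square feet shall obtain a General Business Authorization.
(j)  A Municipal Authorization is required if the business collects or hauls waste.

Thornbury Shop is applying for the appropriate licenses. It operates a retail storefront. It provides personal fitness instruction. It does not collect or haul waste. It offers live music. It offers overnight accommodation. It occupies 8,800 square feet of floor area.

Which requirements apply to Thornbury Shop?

Annual Permit, Commercial Certificate, General Business Permit, Innkeeper Permit

(a) Innkeeper Permit is required → General Business Permit also required.
(b) does not collect or haul waste → Waste Hauler Permit not required.
(c) Innkeeper Permit is required → Annual Permit also required.
(d) floor area 8,800 square feet ≥ 3,900 square feet; operates a retail storefront → Compliance Registration not required.
(e) offers overnight accommodation; offers live music; operates a retail storefront → Innkeeper Permit required.
(f) operates a retail storefront → Commercial Certificate required.
(g) floor area 8,800 square feet > 6,400 square feet → Annual Certificate not required.
(h) operates a retail storefront; floor area 8,800 square feet ≥ 1,200 square feet → Regulatory Registration not required.
(i) floor area 8,800 square feet ≤ 9,600 square feet → General Business Authorization not required.
(j) does not collect or haul waste → Municipal Authorization not required.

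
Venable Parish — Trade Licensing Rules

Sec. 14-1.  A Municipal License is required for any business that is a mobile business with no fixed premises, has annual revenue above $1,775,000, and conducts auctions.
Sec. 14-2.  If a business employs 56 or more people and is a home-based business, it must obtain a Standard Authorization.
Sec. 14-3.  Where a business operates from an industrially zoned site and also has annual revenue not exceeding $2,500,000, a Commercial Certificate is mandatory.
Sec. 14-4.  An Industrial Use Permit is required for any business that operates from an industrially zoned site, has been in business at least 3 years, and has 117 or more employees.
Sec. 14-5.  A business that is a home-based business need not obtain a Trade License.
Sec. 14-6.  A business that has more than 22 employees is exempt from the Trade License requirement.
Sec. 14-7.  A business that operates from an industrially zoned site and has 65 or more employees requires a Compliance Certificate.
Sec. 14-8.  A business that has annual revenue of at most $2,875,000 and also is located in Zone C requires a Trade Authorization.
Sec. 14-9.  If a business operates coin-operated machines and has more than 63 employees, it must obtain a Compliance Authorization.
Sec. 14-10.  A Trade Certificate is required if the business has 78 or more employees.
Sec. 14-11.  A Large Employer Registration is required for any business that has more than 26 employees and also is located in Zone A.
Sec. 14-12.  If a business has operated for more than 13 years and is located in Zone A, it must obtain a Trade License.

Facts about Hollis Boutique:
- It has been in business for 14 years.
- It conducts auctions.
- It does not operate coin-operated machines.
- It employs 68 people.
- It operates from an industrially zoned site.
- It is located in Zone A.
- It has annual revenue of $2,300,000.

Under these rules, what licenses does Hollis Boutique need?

Commercial Certificate, Compliance Certificate, Large Employer Registration

Sec. 14-1. operates from an industrially zoned site (not: is a mobile business with no fixed premises); revenue $2,300,000 > $1,775,000; conducts auctions → Municipal License not required.
Sec. 14-2. employees 68 ≥ 56; operates from an industrially zoned site (not: is a home-based business) → Standard Authorization not required.
Sec. 14-3. operates from an industrially zoned site; revenue $2,300,000 ≤ $2,500,000 → Commercial Certificate required.
Sec. 14-4. operates from an industrially zoned site; years in business 14 ≥ 3; employees 68 < 117 → Industrial Use Permit not required.
Sec. 14-5. operates from an industrially zoned site (not: is a home-based business) → Trade License exemption does not apply.
Sec. 14-6. employees 68 > 22 → exempt from Trade License.
Sec. 14-7. operates from an industrially zoned site; employees 68 ≥ 65 → Compliance Certificate required.
Sec. 14-8. revenue $2,300,000 ≤ $2,875,000; is located in Zone A (not: is located in Zone C) → Trade Authorization not required.
Sec. 14-9. does not operate coin-operated machines; employees 68 > 63 → Compliance Authorization not required.
Sec. 14-10. employees 68 < 78 → Trade Certificate not required.
Sec. 14-11. employees 68 > 26; is located in Zone A → Large Employer Registration required.
Sec. 14-12. years in business 14 > 13; is located in Zone A → Trade License required.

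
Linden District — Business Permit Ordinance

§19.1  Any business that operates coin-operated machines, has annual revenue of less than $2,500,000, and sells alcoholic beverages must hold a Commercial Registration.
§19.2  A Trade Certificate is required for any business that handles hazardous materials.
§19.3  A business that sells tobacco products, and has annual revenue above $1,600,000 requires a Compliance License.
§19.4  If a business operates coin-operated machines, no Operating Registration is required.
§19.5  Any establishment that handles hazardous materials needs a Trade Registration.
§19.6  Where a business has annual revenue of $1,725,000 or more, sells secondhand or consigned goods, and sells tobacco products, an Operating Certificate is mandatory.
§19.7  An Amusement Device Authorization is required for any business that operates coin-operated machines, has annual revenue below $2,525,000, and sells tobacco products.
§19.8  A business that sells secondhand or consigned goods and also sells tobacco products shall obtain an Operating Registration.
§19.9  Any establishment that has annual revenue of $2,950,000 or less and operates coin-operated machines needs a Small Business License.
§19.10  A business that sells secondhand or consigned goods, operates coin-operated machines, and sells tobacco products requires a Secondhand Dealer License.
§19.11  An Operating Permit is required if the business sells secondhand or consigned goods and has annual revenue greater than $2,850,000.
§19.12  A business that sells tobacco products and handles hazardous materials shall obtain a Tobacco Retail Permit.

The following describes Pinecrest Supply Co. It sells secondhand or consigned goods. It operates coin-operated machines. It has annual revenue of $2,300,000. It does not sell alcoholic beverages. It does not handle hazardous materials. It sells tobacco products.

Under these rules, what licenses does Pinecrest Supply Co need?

§19.1 operates coin-operated machines; revenue $2,300,000 < $2,500,000; does not sell alcoholic beverages → Commercial Registration not required.
§19.2 does not handle hazardous materials → Trade Certificate not required.
§19.3 sells tobacco products; revenue $2,300,000 > $1,600,000 → Compliance License required.
§19.4 operates coin-operated machines → exempt from Operating Registration.
§19.5 does not handle hazardous materials → Trade Registration not required.
§19.6 revenue $2,300,000 ≥ $1,725,000; sells secondhand or consigned goods; sells tobacco products → Operating Certificate required.
§19.7 operates coin-operated machines; revenue $2,300,000 < $2,525,000; sells tobacco products → Amusement Device Authorization required.
§19.8 sells secondhand or consigned goods; sells tobacco products → Operating Registration required.
§19.9 revenue $2,300,000 ≤ $2,950,000; operates coin-operated machines → Small Business License required.
§19.10 sells secondhand or consigned goods; operates coin-operated machines; sells tobacco products → Secondhand Dealer License required.
§19.11 sells secondhand or consigned goods; revenue $2,300,000 ≤ $2,850,000 → Operating Permit not required.
§19.12 sells tobacco products; does not handle hazardous materials → Tobacco Retail Permit not required.

Amusement Device Authorization, Compliance License, Operating Certificate, Secondhand Dealer License, Small Business License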